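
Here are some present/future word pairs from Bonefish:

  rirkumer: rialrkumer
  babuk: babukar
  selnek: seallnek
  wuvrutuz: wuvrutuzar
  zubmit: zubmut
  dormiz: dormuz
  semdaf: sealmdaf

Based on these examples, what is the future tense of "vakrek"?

vaalkrek

"vakrek" has last vowel 'e'. The stems whose last vowel is 'e' (rirkumer → rialrkumer, selnek → seallnek) insert -al- after the first vowel.
So vakrek → vaalkrek.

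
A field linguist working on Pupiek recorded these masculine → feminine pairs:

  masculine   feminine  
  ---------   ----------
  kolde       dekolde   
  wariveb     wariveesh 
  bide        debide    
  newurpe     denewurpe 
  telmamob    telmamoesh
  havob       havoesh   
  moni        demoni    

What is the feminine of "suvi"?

desuvi

wariveb and newurpe both have last vowel 'e' yet inflect differently (wariveesh, denewurpe), so the last vowel is not what conditions the rule; the final letter is.
"suvi" ends in -i. The one such stem in the data (moni → demoni) adds the prefix de-, so the same rule applies.
So suvi → desuvi.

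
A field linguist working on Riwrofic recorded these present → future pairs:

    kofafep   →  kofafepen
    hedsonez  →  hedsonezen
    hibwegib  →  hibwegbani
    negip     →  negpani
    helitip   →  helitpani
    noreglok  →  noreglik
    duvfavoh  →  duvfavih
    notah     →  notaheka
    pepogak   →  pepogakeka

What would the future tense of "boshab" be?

"boshab" has last vowel 'a'. The stems whose last vowel is 'a' (notah → notaheka, pepogak → pepogakeka) add -eka.
So boshab → boshabeka.

boshabeka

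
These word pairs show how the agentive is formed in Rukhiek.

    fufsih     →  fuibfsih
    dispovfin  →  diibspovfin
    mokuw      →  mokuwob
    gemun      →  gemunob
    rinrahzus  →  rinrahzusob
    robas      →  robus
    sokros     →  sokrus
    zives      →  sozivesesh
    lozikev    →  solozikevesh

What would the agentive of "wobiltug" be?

wobiltugob

"wobiltug" has last vowel 'u'. The stems whose last vowel is 'u' (mokuw → mokuwob, gemun → gemunob, rinrahzus → rinrahzusob) add -ob.
The other patterns: stems whose last vowel is 'i' insert -ib- after the first vowel; stems whose last vowel is 'a' or 'o' change the last vowel to 'u'; stems whose last vowel is 'e' add so- … -esh around the stem.
So wobiltug → wobiltugob.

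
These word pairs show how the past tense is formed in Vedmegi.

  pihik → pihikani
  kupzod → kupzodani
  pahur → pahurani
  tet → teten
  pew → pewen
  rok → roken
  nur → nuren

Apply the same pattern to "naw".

nawen

"naw" has 1 vowel. The stems with 1 vowel (tet → teten, pew → pewen, rok → roken) add -en.
The other pattern: stems with 2 vowels add -ani.
So naw → nawen.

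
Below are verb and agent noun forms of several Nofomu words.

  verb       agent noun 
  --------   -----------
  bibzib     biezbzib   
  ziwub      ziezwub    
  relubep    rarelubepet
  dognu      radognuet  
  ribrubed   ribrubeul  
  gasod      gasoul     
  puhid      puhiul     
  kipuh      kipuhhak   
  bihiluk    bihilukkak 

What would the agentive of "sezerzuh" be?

"sezerzuh" ends in -h. The one such stem in the data (kipuh → kipuhhak) doubles the final consonant and adds -ak (as does bihiluk), so the same rule applies.
So sezerzuh → sezerzuhhak.

sezerzuhhak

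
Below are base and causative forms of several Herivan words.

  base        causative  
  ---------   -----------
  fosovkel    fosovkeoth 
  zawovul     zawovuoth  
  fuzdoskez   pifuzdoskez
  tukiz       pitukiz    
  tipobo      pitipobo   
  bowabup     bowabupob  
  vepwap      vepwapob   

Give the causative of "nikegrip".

nikegripob

"nikegrip" ends in -p. The stems ending in -p (bowabup → bowabupob, vepwap → vepwapob) add -ob.
So nikegrip → nikegripob.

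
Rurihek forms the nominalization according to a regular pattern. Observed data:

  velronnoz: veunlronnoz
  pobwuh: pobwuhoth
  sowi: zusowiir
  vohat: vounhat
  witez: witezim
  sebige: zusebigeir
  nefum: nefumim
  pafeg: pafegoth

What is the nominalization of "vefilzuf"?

veunfilzuf

velronnoz and witez both end in -z yet inflect differently (veunlronnoz, witezim), so the final letter is not what conditions the rule; the first letter is.
"vefilzuf" begins with v-. The stems beginning with v- (vohat → vounhat, velronnoz → veunlronnoz) insert -un- after the first vowel.
The other patterns: stems beginning with p- add -oth; stems beginning with s- add zu- … -ir around the stem; stems beginning with n- or w- add -im.
So vefilzuf → veunfilzuf.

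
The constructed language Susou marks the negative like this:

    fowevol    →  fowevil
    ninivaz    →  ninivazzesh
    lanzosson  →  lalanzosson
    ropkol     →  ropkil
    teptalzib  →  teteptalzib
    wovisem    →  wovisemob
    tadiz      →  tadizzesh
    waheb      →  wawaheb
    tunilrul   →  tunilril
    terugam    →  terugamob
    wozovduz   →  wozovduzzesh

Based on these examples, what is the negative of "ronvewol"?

wozovduz and tunilrul both have last vowel 'u' yet inflect differently (wozovduzzesh, tunilril), so the last vowel is not what conditions the rule; the final letter is.
"ronvewol" ends in -l. The stems ending in -l (ropkol → ropkil, tunilrul → tunilril, fowevol → fowevil) change the last vowel to 'i'.
The other patterns: stems ending in -z double the final consonant and add -esh; stems ending in -m add -ob; stems ending in -b or -n repeat the first consonant+vowel as a prefix.
So ronvewol → ronvewil.

ronvewil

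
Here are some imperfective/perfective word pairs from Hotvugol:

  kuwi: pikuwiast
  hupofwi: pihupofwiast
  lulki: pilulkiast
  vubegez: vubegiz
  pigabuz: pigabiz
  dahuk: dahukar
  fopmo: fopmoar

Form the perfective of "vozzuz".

vozziz

pigabuz and dahuk both have last vowel 'u' yet inflect differently (pigabiz, dahukar), so the last vowel is not what conditions the rule; the final letter is.
"vozzuz" ends in -z. The stems ending in -z (vubegez → vubegiz, pigabuz → pigabiz) change the last vowel to 'i'.
The other patterns: stems ending in -i add pi- … -ast around the stem; stems ending in -k or -o add -ar.
So vozzuz → vozziz.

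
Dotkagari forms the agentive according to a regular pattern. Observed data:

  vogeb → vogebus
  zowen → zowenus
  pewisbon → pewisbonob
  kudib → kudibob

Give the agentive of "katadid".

"katadid" has last vowel 'i'. The one such stem in the data (kudib → kudibob) adds -ob, so the same rule applies.
So katadid → katadidob.

katadidob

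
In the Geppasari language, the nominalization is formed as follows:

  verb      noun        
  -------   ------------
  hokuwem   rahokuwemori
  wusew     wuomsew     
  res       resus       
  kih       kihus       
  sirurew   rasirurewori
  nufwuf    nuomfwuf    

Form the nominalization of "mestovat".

"mestovat" has 3 vowels. The stems with 3 vowels (sirurew → rasirurewori, hokuwem → rahokuwemori) add ra- … -ori around the stem.
The other patterns: stems with 1 vowel add -us; stems with 2 vowels insert -om- after the first vowel.
So mestovat → ramestovatori.

ramestovatori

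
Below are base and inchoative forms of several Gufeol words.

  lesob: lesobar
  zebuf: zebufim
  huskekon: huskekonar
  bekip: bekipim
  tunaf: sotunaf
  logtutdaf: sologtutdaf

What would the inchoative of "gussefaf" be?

sogussefaf

logtutdaf and zebuf both end in -f yet inflect differently (sologtutdaf, zebufim), so the final letter is not what conditions the rule; the last vowel is.
"gussefaf" has last vowel 'a'. The stems whose last vowel is 'a' (logtutdaf → sologtutdaf, tunaf → sotunaf) add the prefix so-.
So gussefaf → sogussefaf.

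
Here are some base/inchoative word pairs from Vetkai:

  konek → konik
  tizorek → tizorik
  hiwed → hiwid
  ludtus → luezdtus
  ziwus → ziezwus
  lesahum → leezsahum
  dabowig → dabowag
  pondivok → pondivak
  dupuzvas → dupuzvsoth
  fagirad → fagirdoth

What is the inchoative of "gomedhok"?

konek and pondivok both end in -k yet inflect differently (konik, pondivak), so the final letter is not what conditions the rule; the last vowel is.
"gomedhok" has last vowel 'o'. The one such stem in the data (pondivok → pondivak) changes the last vowel to 'a' (as does dabowig), so the same rule applies.
The other patterns: stems whose last vowel is 'e' change the last vowel to 'i'; stems whose last vowel is 'u' insert -ez- after the first vowel; stems whose last vowel is 'a' delete the last vowel and add -oth.
So gomedhok → gomedhak.

gomedhak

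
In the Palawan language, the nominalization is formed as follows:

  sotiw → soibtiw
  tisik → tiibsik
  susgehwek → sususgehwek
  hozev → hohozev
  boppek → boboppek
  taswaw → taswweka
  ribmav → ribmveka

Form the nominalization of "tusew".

tisik and susgehwek both end in -k yet inflect differently (tiibsik, sususgehwek), so the final letter is not what conditions the rule; the last vowel is.
"tusew" has last vowel 'e'. The stems whose last vowel is 'e' (susgehwek → sususgehwek, hozev → hohozev, boppek → boboppek) repeat the first consonant+vowel as a prefix.
The other patterns: stems whose last vowel is 'i' insert -ib- after the first vowel; stems whose last vowel is 'a' delete the last vowel and add -eka.
So tusew → tutusew.

tutusew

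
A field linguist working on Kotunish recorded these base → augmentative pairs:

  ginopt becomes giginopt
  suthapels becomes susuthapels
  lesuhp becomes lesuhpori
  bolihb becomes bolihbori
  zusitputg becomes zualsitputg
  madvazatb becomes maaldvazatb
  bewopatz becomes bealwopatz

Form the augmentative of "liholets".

lialholets

"liholets" has second-to-last letter 't'. The stems whose second-to-last letter is 't' (zusitputg → zualsitputg, madvazatb → maaldvazatb, bewopatz → bealwopatz) insert -al- after the first vowel.
So liholets → lialholets.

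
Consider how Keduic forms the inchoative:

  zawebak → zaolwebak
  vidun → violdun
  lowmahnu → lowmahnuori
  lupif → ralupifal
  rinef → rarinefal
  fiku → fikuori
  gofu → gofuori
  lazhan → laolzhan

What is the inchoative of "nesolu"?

lowmahnu and vidun both have last vowel 'u' yet inflect differently (lowmahnuori, violdun), so the last vowel is not what conditions the rule; the final letter is.
"nesolu" ends in -u. The stems ending in -u (lowmahnu → lowmahnuori, fiku → fikuori, gofu → gofuori) add -ori.
So nesolu → nesoluori.

nesoluori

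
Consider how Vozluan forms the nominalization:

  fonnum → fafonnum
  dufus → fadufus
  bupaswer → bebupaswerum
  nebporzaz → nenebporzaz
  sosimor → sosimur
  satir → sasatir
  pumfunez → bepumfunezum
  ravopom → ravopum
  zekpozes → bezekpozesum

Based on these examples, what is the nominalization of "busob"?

busub

bupaswer and sosimor both end in -r yet inflect differently (bebupaswerum, sosimur), so the final letter is not what conditions the rule; the last vowel is.
"busob" has last vowel 'o'. The stems whose last vowel is 'o' (ravopom → ravopum, sosimor → sosimur) change the last vowel to 'u'.
So busob → busub.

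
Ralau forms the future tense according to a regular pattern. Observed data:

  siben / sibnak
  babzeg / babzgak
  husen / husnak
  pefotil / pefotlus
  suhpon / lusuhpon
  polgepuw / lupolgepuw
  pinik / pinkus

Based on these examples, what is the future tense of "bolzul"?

husen and suhpon both end in -n yet inflect differently (husnak, lusuhpon), so the final letter is not what conditions the rule; the last vowel is.
"bolzul" has last vowel 'u'. The one such stem in the data (polgepuw → lupolgepuw) adds the prefix lu-, so the same rule applies.
The other patterns: stems whose last vowel is 'e' delete the last vowel and add -ak; stems whose last vowel is 'i' delete the last vowel and add -us.
So bolzul → lubolzul.

lubolzul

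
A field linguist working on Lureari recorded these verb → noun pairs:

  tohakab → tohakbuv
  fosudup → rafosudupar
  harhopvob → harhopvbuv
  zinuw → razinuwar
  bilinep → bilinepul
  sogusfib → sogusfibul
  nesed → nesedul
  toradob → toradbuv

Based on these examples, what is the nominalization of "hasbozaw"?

hasbozwuv

fosudup and bilinep both end in -p yet inflect differently (rafosudupar, bilinepul), so the final letter is not what conditions the rule; the last vowel is.
"hasbozaw" has last vowel 'a'. The one such stem in the data (tohakab → tohakbuv) deletes the last vowel and adds -uv (as do harhopvob, toradob), so the same rule applies.
So hasbozaw → hasbozwuv.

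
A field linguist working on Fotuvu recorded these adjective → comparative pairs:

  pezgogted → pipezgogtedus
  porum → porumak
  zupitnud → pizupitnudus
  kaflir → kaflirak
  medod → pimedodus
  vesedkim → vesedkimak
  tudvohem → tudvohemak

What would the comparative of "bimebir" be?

"bimebir" ends in -r. The one such stem in the data (kaflir → kaflirak) adds -ak, so the same rule applies.
The other pattern: stems ending in -d add pi- … -us around the stem.
So bimebir → bimebirak.

bimebirak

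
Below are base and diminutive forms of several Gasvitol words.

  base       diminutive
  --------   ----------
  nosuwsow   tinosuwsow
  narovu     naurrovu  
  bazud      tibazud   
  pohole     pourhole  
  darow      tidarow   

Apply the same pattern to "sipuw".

"sipuw" ends in a consonant. The stems ending in a consonant (darow → tidarow, nosuwsow → tinosuwsow, bazud → tibazud) add the prefix ti-.
The other pattern: stems ending in a vowel insert -ur- after the first vowel.
So sipuw → tisipuw.

tisipuw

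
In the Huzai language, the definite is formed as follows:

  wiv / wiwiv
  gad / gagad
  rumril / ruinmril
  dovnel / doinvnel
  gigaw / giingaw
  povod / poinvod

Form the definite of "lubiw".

luinbiw

gad and povod both end in -d yet inflect differently (gagad, poinvod), so the final letter is not what conditions the rule; the number of vowels is.
"lubiw" has 2 vowels. The stems with 2 vowels (rumril → ruinmril, dovnel → doinvnel, gigaw → giingaw) insert -in- after the first vowel.
The other pattern: stems with 1 vowel repeat the first consonant+vowel as a prefix.
So lubiw → luinbiw.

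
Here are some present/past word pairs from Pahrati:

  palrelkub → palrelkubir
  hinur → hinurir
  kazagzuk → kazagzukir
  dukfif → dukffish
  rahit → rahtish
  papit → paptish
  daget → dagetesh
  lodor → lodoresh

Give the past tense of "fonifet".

"fonifet" has last vowel 'e'. The one such stem in the data (daget → dagetesh) adds -esh, so the same rule applies.
The other patterns: stems whose last vowel is 'u' add -ir; stems whose last vowel is 'i' delete the last vowel and add -ish.
So fonifet → fonifetesh.

fonifetesh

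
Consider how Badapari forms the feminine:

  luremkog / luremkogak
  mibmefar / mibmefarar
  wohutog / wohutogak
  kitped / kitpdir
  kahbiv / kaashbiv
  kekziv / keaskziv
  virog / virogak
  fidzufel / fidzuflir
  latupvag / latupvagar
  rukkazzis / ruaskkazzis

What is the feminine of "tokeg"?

latupvag and virog both end in -g yet inflect differently (latupvagar, virogak), so the final letter is not what conditions the rule; the last vowel is.
"tokeg" has last vowel 'e'. The stems whose last vowel is 'e' (kitped → kitpdir, fidzufel → fidzuflir) delete the last vowel and add -ir.
So tokeg → tokgir.

tokgir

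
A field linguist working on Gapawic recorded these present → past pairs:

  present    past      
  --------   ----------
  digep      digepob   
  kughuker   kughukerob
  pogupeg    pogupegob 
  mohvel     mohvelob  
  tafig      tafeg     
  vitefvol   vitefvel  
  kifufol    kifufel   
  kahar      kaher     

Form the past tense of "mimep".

mimepob

pogupeg and tafig both end in -g yet inflect differently (pogupegob, tafeg), so the final letter is not what conditions the rule; the last vowel is.
"mimep" has last vowel 'e'. The stems whose last vowel is 'e' (digep → digepob, kughuker → kughukerob, pogupeg → pogupegob) add -ob.
So mimep → mimepob.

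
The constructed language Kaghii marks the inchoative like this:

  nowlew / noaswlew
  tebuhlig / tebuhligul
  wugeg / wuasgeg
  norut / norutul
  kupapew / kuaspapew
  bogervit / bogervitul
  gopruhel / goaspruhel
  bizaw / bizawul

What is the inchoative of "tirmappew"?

tiasrmappew

wugeg and tebuhlig both end in -g yet inflect differently (wuasgeg, tebuhligul), so the final letter is not what conditions the rule; the last vowel is.
"tirmappew" has last vowel 'e'. The stems whose last vowel is 'e' (wugeg → wuasgeg, kupapew → kuaspapew, nowlew → noaswlew) insert -as- after the first vowel.
The other pattern: stems whose last vowel is 'a', 'i' or 'u' add -ul.
So tirmappew → tiasrmappew.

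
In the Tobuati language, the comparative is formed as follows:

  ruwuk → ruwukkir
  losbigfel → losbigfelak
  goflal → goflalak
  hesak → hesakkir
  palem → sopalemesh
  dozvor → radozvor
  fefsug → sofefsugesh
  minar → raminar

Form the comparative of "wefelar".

"wefelar" ends in -r. The stems ending in -r (minar → raminar, dozvor → radozvor) add the prefix ra-.
The other patterns: stems ending in -k double the final consonant and add -ir; stems ending in -g or -m add so- … -esh around the stem; stems ending in -l add -ak.
So wefelar → rawefelar.

rawefelar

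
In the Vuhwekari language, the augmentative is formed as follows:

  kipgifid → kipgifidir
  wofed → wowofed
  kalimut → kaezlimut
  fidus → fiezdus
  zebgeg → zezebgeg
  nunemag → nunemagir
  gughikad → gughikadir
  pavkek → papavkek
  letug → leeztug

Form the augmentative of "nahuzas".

nahuzasir

letug and nunemag both end in -g yet inflect differently (leeztug, nunemagir), so the final letter is not what conditions the rule; the last vowel is.
"nahuzas" has last vowel 'a'. The stems whose last vowel is 'a' (nunemag → nunemagir, gughikad → gughikadir) add -ir.
So nahuzas → nahuzasir.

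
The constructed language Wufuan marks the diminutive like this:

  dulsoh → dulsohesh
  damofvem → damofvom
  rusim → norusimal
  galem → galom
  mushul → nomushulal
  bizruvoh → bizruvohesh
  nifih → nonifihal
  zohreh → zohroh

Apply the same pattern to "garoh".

garohesh

zohreh and dulsoh both end in -h yet inflect differently (zohroh, dulsohesh), so the final letter is not what conditions the rule; the last vowel is.
"garoh" has last vowel 'o'. The stems whose last vowel is 'o' (dulsoh → dulsohesh, bizruvoh → bizruvohesh) add -esh.
So garoh → garohesh.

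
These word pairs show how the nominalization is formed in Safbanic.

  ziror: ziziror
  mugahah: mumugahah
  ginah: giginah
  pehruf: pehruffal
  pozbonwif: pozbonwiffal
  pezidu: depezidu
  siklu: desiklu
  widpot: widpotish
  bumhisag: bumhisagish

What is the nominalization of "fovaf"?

"fovaf" ends in -f. The stems ending in -f (pehruf → pehruffal, pozbonwif → pozbonwiffal) double the final consonant and add -al.
The other patterns: stems ending in -h or -r repeat the first consonant+vowel as a prefix; stems ending in -u add the prefix de-; stems ending in -g or -t add -ish.
So fovaf → fovaffal.

fovaffal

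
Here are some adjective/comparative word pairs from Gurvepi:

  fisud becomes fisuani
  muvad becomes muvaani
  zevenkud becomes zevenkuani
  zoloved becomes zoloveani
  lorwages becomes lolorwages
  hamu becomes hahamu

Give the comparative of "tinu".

titinu

zoloved and lorwages both have last vowel 'e' yet inflect differently (zoloveani, lolorwages), so the last vowel is not what conditions the rule; the final letter is.
"tinu" ends in -u. The one such stem in the data (hamu → hahamu) repeats the first consonant+vowel as a prefix (as does lorwages), so the same rule applies.
So tinu → titinu.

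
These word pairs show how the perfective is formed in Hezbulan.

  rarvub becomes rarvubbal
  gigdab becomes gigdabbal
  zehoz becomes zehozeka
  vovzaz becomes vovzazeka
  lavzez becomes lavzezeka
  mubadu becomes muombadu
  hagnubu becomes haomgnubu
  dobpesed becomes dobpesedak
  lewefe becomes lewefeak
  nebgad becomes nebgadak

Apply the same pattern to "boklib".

boklibbal

"boklib" ends in -b. The stems ending in -b (rarvub → rarvubbal, gigdab → gigdabbal) double the final consonant and add -al.
So boklib → boklibbal.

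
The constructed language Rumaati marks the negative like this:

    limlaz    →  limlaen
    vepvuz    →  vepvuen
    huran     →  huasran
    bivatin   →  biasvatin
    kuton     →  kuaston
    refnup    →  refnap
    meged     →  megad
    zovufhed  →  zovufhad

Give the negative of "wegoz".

wegoen

limlaz and huran both have last vowel 'a' yet inflect differently (limlaen, huasran), so the last vowel is not what conditions the rule; the final letter is.
"wegoz" ends in -z. The stems ending in -z (limlaz → limlaen, vepvuz → vepvuen) drop the final letter and add -en.
The other patterns: stems ending in -n insert -as- after the first vowel; stems ending in -d or -p change the last vowel to 'a'.
So wegoz → wegoen.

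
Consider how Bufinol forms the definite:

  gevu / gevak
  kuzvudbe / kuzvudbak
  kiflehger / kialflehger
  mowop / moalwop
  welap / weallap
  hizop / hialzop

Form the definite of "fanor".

kuzvudbe and kiflehger both have last vowel 'e' yet inflect differently (kuzvudbak, kialflehger), so the last vowel is not what conditions the rule; whether the stem ends in a vowel or a consonant is.
"fanor" ends in a consonant. The stems ending in a consonant (kiflehger → kialflehger, mowop → moalwop, welap → weallap) insert -al- after the first vowel.
The other pattern: stems ending in a vowel drop the final letter and add -ak.
So fanor → faalnor.

faalnor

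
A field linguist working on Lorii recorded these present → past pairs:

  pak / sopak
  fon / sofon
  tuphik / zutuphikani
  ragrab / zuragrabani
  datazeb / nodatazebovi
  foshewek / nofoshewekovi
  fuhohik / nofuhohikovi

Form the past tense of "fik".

sofik

pak and tuphik both end in -k yet inflect differently (sopak, zutuphikani), so the final letter is not what conditions the rule; the number of vowels is.
"fik" has 1 vowel. The stems with 1 vowel (pak → sopak, fon → sofon) add the prefix so-.
The other patterns: stems with 2 vowels add zu- … -ani around the stem; stems with 3 vowels add no- … -ovi around the stem.
So fik → sofik.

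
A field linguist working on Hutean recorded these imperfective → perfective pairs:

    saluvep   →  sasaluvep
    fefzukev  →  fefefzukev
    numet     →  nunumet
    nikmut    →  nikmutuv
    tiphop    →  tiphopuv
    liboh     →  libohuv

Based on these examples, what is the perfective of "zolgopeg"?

numet and nikmut both end in -t yet inflect differently (nunumet, nikmutuv), so the final letter is not what conditions the rule; the last vowel is.
"zolgopeg" has last vowel 'e'. The stems whose last vowel is 'e' (saluvep → sasaluvep, fefzukev → fefefzukev, numet → nunumet) repeat the first consonant+vowel as a prefix.
So zolgopeg → zozolgopeg.

zozolgopeg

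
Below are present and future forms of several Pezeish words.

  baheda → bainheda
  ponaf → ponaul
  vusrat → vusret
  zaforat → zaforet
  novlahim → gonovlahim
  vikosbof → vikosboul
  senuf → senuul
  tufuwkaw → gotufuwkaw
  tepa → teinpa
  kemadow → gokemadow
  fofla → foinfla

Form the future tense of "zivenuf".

vusrat and ponaf both have last vowel 'a' yet inflect differently (vusret, ponaul), so the last vowel is not what conditions the rule; the final letter is.
"zivenuf" ends in -f. The stems ending in -f (ponaf → ponaul, senuf → senuul, vikosbof → vikosboul) drop the final letter and add -ul.
The other patterns: stems ending in -t change the last vowel to 'e'; stems ending in -a insert -in- after the first vowel; stems ending in -m or -w add the prefix go-.
So zivenuf → zivenuul.

zivenuul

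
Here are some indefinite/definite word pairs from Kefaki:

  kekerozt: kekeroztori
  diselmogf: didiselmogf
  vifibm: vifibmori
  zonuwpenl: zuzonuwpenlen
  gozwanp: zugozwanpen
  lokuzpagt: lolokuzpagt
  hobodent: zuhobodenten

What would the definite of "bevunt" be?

"bevunt" has second-to-last letter 'n'. The stems whose second-to-last letter is 'n' (zonuwpenl → zuzonuwpenlen, hobodent → zuhobodenten, gozwanp → zugozwanpen) add zu- … -en around the stem.
So bevunt → zubevunten.

zubevunten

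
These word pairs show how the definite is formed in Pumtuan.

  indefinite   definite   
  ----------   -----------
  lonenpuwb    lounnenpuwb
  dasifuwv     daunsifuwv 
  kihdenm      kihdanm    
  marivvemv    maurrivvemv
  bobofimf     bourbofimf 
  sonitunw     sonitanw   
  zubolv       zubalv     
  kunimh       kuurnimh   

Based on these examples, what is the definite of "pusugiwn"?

marivvemv and dasifuwv both end in -v yet inflect differently (maurrivvemv, daunsifuwv), so the final letter is not what conditions the rule; the second-to-last letter is.
"pusugiwn" has second-to-last letter 'w'. The stems whose second-to-last letter is 'w' (lonenpuwb → lounnenpuwb, dasifuwv → daunsifuwv) insert -un- after the first vowel.
The other patterns: stems whose second-to-last letter is 'm' insert -ur- after the first vowel; stems whose second-to-last letter is 'l' or 'n' change the last vowel to 'a'.
So pusugiwn → puunsugiwn.

puunsugiwn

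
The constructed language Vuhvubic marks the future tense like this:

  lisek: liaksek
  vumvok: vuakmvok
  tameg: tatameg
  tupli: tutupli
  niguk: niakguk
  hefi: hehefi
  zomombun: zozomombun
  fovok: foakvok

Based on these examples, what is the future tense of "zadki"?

zazadki

lisek and tameg both have last vowel 'e' yet inflect differently (liaksek, tatameg), so the last vowel is not what conditions the rule; the final letter is.
"zadki" ends in -i. The stems ending in -i (hefi → hehefi, tupli → tutupli) repeat the first consonant+vowel as a prefix.
The other pattern: stems ending in -k insert -ak- after the first vowel.
So zadki → zazadki.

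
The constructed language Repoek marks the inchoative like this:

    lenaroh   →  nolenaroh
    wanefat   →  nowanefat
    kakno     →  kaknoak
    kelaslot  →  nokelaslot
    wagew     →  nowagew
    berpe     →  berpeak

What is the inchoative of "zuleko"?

wagew and berpe both have last vowel 'e' yet inflect differently (nowagew, berpeak), so the last vowel is not what conditions the rule; whether the stem ends in a vowel or a consonant is.
"zuleko" ends in a vowel. The stems ending in a vowel (berpe → berpeak, kakno → kaknoak) add -ak.
So zuleko → zulekoak.

zulekoak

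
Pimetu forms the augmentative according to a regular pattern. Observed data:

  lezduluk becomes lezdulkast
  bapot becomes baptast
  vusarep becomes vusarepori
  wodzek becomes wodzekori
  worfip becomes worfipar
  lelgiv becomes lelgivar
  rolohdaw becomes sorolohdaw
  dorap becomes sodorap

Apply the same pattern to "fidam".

sofidam

lezduluk and wodzek both end in -k yet inflect differently (lezdulkast, wodzekori), so the final letter is not what conditions the rule; the last vowel is.
"fidam" has last vowel 'a'. The stems whose last vowel is 'a' (rolohdaw → sorolohdaw, dorap → sodorap) add the prefix so-.
The other patterns: stems whose last vowel is 'o' or 'u' delete the last vowel and add -ast; stems whose last vowel is 'e' add -ori; stems whose last vowel is 'i' add -ar.
So fidam → sofidam.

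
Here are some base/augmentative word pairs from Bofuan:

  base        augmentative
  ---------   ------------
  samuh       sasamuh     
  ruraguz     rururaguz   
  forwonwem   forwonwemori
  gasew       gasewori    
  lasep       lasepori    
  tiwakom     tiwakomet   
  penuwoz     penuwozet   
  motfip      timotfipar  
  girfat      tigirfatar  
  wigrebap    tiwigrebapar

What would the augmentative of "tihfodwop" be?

forwonwem and tiwakom both end in -m yet inflect differently (forwonwemori, tiwakomet), so the final letter is not what conditions the rule; the last vowel is.
"tihfodwop" has last vowel 'o'. The stems whose last vowel is 'o' (tiwakom → tiwakomet, penuwoz → penuwozet) add -et.
The other patterns: stems whose last vowel is 'u' repeat the first consonant+vowel as a prefix; stems whose last vowel is 'e' add -ori; stems whose last vowel is 'a' or 'i' add ti- … -ar around the stem.
So tihfodwop → tihfodwopet.

tihfodwopet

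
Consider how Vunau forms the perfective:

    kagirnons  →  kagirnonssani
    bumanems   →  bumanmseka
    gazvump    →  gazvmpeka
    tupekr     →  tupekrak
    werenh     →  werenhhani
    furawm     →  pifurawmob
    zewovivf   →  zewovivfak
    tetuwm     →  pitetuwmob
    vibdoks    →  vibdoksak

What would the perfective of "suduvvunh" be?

suduvvunhhani

kagirnons and bumanems both end in -s yet inflect differently (kagirnonssani, bumanmseka), so the final letter is not what conditions the rule; the second-to-last letter is.
"suduvvunh" has second-to-last letter 'n'. The stems whose second-to-last letter is 'n' (kagirnons → kagirnonssani, werenh → werenhhani) double the final consonant and add -ani.
The other patterns: stems whose second-to-last letter is 'w' add pi- … -ob around the stem; stems whose second-to-last letter is 'm' delete the last vowel and add -eka; stems whose second-to-last letter is 'k' or 'v' add -ak.
So suduvvunh → suduvvunhhani.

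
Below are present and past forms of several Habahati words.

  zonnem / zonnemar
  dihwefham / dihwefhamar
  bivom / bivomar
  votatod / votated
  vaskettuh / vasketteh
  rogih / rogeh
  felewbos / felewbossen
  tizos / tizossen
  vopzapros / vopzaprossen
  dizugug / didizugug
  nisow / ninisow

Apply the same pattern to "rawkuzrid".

bivom and votatod both have last vowel 'o' yet inflect differently (bivomar, votated), so the last vowel is not what conditions the rule; the final letter is.
"rawkuzrid" ends in -d. The one such stem in the data (votatod → votated) changes the last vowel to 'e' (as do vaskettuh, rogih), so the same rule applies.
So rawkuzrid → rawkuzred.

rawkuzred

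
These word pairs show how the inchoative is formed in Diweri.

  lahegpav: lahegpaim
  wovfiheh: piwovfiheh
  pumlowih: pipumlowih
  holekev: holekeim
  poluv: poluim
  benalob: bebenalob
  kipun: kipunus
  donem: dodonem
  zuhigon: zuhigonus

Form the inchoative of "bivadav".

holekev and wovfiheh both have last vowel 'e' yet inflect differently (holekeim, piwovfiheh), so the last vowel is not what conditions the rule; the final letter is.
"bivadav" ends in -v. The stems ending in -v (lahegpav → lahegpaim, poluv → poluim, holekev → holekeim) drop the final letter and add -im.
So bivadav → bivadaim.

bivadaim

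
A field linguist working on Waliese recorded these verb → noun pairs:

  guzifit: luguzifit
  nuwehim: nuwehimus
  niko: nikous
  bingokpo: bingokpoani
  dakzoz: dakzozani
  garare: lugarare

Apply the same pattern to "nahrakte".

nahrakteus

niko and bingokpo both end in -o yet inflect differently (nikous, bingokpoani), so the final letter is not what conditions the rule; the first letter is.
"nahrakte" begins with n-. The stems beginning with n- (nuwehim → nuwehimus, niko → nikous) add -us.
So nahrakte → nahrakteus.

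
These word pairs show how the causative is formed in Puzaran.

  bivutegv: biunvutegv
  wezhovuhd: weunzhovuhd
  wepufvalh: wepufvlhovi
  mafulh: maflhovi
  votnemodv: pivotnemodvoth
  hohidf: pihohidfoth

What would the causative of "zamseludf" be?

pizamseludfoth

bivutegv and votnemodv both end in -v yet inflect differently (biunvutegv, pivotnemodvoth), so the final letter is not what conditions the rule; the second-to-last letter is.
"zamseludf" has second-to-last letter 'd'. The stems whose second-to-last letter is 'd' (votnemodv → pivotnemodvoth, hohidf → pihohidfoth) add pi- … -oth around the stem.
So zamseludf → pizamseludfoth.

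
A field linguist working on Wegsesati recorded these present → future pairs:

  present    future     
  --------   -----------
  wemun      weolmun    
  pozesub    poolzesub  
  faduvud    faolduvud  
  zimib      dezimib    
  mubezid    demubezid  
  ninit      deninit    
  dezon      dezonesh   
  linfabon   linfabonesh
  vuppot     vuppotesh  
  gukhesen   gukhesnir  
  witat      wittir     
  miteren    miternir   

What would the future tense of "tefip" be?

pozesub and zimib both end in -b yet inflect differently (poolzesub, dezimib), so the final letter is not what conditions the rule; the last vowel is.
"tefip" has last vowel 'i'. The stems whose last vowel is 'i' (zimib → dezimib, mubezid → demubezid, ninit → deninit) add the prefix de-.
So tefip → detefip.

detefip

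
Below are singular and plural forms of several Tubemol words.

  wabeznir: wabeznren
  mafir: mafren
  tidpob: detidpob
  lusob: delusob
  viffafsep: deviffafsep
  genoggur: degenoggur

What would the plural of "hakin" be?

wabeznir and genoggur both end in -r yet inflect differently (wabeznren, degenoggur), so the final letter is not what conditions the rule; the last vowel is.
"hakin" has last vowel 'i'. The stems whose last vowel is 'i' (wabeznir → wabeznren, mafir → mafren) delete the last vowel and add -en.
The other pattern: stems whose last vowel is 'e', 'o' or 'u' add the prefix de-.
So hakin → haknen.

haknen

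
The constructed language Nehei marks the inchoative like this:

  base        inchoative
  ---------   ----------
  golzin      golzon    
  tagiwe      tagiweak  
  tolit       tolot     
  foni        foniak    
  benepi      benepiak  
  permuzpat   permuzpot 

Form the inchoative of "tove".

foni and golzin both have last vowel 'i' yet inflect differently (foniak, golzon), so the last vowel is not what conditions the rule; whether the stem ends in a vowel or a consonant is.
"tove" ends in a vowel. The stems ending in a vowel (foni → foniak, benepi → benepiak, tagiwe → tagiweak) add -ak.
The other pattern: stems ending in a consonant change the last vowel to 'o'.
So tove → toveak.

toveak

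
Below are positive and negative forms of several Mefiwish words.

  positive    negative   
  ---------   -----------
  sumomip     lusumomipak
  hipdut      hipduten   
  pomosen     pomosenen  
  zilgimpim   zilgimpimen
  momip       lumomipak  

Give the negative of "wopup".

luwopupak

sumomip and zilgimpim both have last vowel 'i' yet inflect differently (lusumomipak, zilgimpimen), so the last vowel is not what conditions the rule; the final letter is.
"wopup" ends in -p. The stems ending in -p (sumomip → lusumomipak, momip → lumomipak) add lu- … -ak around the stem.
So wopup → luwopupak.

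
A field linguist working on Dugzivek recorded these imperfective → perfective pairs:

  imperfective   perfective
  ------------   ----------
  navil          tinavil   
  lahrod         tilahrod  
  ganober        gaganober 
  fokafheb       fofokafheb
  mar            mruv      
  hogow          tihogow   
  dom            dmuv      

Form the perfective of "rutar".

"rutar" has 2 vowels. The stems with 2 vowels (lahrod → tilahrod, navil → tinavil, hogow → tihogow) add the prefix ti-.
So rutar → tirutar.

tirutar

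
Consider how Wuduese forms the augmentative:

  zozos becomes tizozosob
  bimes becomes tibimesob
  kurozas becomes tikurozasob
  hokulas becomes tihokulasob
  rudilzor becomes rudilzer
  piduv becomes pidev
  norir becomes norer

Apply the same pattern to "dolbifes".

tidolbifesob

zozos and rudilzor both have last vowel 'o' yet inflect differently (tizozosob, rudilzer), so the last vowel is not what conditions the rule; the final letter is.
"dolbifes" ends in -s. The stems ending in -s (zozos → tizozosob, bimes → tibimesob, kurozas → tikurozasob) add ti- … -ob around the stem.
The other pattern: stems ending in -r or -v change the last vowel to 'e'.
So dolbifes → tidolbifesob.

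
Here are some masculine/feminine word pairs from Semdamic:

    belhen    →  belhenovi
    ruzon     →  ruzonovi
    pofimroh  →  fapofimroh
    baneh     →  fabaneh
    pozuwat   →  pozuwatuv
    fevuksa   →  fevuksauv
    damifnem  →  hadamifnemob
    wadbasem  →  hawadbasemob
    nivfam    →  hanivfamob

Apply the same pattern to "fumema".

fumemauv

ruzon and pofimroh both have last vowel 'o' yet inflect differently (ruzonovi, fapofimroh), so the last vowel is not what conditions the rule; the final letter is.
"fumema" ends in -a. The one such stem in the data (fevuksa → fevuksauv) adds -uv, so the same rule applies.
The other patterns: stems ending in -n add -ovi; stems ending in -h add the prefix fa-; stems ending in -m add ha- … -ob around the stem.
So fumema → fumemauv.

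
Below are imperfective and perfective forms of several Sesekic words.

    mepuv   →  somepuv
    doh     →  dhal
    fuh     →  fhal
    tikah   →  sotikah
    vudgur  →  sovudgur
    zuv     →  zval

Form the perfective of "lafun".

doh and tikah both end in -h yet inflect differently (dhal, sotikah), so the final letter is not what conditions the rule; the number of vowels is.
"lafun" has 2 vowels. The stems with 2 vowels (tikah → sotikah, vudgur → sovudgur, mepuv → somepuv) add the prefix so-.
The other pattern: stems with 1 vowel delete the last vowel and add -al.
So lafun → solafun.

solafun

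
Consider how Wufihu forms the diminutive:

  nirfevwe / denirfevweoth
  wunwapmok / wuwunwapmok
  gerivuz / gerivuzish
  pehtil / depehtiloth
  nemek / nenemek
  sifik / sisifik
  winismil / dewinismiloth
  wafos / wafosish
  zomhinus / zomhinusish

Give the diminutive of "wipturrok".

wiwipturrok

"wipturrok" ends in -k. The stems ending in -k (nemek → nenemek, sifik → sisifik, wunwapmok → wuwunwapmok) repeat the first consonant+vowel as a prefix.
So wipturrok → wiwipturrok.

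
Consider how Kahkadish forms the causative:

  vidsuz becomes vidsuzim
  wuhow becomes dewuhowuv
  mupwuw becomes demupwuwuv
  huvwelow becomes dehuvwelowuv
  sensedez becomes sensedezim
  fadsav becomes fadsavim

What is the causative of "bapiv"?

mupwuw and vidsuz both have last vowel 'u' yet inflect differently (demupwuwuv, vidsuzim), so the last vowel is not what conditions the rule; the final letter is.
"bapiv" ends in -v. The one such stem in the data (fadsav → fadsavim) adds -im, so the same rule applies.
The other pattern: stems ending in -w add de- … -uv around the stem.
So bapiv → bapivim.

bapivim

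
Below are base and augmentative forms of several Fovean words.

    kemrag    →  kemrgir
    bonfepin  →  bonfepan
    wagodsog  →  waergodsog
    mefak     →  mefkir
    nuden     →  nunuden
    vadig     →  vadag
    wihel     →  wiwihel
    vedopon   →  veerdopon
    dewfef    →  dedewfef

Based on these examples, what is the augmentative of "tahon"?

taerhon

"tahon" has last vowel 'o'. The stems whose last vowel is 'o' (vedopon → veerdopon, wagodsog → waergodsog) insert -er- after the first vowel.
So tahon → taerhon.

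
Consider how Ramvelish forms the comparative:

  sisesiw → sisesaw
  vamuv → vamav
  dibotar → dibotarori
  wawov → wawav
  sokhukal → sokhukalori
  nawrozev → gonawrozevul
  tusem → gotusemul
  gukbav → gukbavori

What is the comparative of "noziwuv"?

noziwav

gukbav and nawrozev both end in -v yet inflect differently (gukbavori, gonawrozevul), so the final letter is not what conditions the rule; the last vowel is.
"noziwuv" has last vowel 'u'. The one such stem in the data (vamuv → vamav) changes the last vowel to 'a' (as do sisesiw, wawov), so the same rule applies.
The other patterns: stems whose last vowel is 'a' add -ori; stems whose last vowel is 'e' add go- … -ul around the stem.
So noziwuv → noziwav.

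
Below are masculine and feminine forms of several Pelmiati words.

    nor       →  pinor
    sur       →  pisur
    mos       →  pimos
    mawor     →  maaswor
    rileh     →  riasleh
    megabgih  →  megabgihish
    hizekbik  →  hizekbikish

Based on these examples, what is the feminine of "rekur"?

nor and mawor both end in -r yet inflect differently (pinor, maaswor), so the final letter is not what conditions the rule; the number of vowels is.
"rekur" has 2 vowels. The stems with 2 vowels (mawor → maaswor, rileh → riasleh) insert -as- after the first vowel.
The other patterns: stems with 1 vowel add the prefix pi-; stems with 3 vowels add -ish.
So rekur → reaskur.

reaskur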